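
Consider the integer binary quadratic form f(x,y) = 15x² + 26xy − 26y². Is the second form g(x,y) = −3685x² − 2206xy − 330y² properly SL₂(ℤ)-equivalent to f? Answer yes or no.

D₁ = 2236, D₂ = 2236
river cycle of f (length 16): (-26, 26, 15), (15, 34, -18), (-18, 38, 11), (11, 28, -33), (-33, 38, 6), (6, 46, -5), (-5, 44, 15), (15, 46, -2), (-2, 46, 15), (15, 44, -5), … (6 more)
river cycle of g (length 16): (15, 34, -18), (-18, 38, 11), (11, 28, -33), (-33, 38, 6), (6, 46, -5), (-5, 44, 15), (15, 46, -2), (-2, 46, 15), (15, 44, -5), (-5, 46, 6), … (6 more)
cycles coincide ⇒ equivalent

yes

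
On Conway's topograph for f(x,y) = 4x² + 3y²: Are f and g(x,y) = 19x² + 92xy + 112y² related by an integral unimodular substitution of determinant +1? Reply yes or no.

D₁ = -48, D₂ = -48
f: flip: (4,0,3)→(3,0,4)
f: reduced (well bottom): (3,0,4) with a≤c, −a<b≤a
g: translate: b→16 (≡92 mod 38), so (19,92,112)→(19,16,4)
g: flip: (19,16,4)→(4,-16,19)
g: translate: b→0 (≡-16 mod 8), so (4,-16,19)→(4,0,3)
g: flip: (4,0,3)→(3,0,4)
g: reduced (well bottom): (3,0,4) with a≤c, −a<b≤a
reduced forms (3, 0, 4) vs (3, 0, 4) ⇒ equivalent

yes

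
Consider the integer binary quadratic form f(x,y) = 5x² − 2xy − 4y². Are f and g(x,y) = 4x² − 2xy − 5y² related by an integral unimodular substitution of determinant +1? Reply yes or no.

D₁ = 84, D₂ = 84
river cycle of f (length 6): (-4, 2, 5), (5, 8, -1), (-1, 8, 5), (5, 2, -4), (-4, 6, 3), (3, 6, -4)
river cycle of g (length 6): (-5, 2, 4), (4, 6, -3), (-3, 6, 4), (4, 2, -5), (-5, 8, 1), (1, 8, -5)
cycles differ ⇒ inequivalent

no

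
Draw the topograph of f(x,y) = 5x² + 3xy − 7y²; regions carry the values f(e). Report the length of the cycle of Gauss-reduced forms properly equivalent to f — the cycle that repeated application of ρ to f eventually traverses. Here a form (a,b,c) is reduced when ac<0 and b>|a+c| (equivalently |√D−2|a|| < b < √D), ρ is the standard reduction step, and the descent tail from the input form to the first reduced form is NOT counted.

D = 149, ⌊√D⌋ = 12
river: ρ → (-7,11,1)
river: ρ → (1,11,-7)
river: ρ → (-7,3,5)
river: ρ → (5,7,-5)
river: ρ → (-5,3,7)
river: ρ → (7,11,-1)
river: ρ → (-1,11,7)
river: ρ → (7,3,-5)
river: ρ → (-5,7,5)
river: ρ → (5,3,-7)
ρ-cycle length = 10 (tail of 0 descent steps not counted)

10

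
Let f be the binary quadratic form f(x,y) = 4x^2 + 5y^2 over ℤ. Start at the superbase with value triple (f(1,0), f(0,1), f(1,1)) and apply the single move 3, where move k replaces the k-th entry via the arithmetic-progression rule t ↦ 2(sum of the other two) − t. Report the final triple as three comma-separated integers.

start (4,5,9) = (f(1,0),f(0,1),f(1,1))
replace slot 3: 2·(4+5) − 9 = 9 → (4,5,9)

4,5,9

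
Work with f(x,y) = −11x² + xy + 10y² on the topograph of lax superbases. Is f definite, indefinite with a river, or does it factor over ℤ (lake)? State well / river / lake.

D = b²−4ac = 1² − 4·(-11)·10 = 441
D = 21² is a perfect square ⇒ form factors over ℤ ⇒ lakes

lake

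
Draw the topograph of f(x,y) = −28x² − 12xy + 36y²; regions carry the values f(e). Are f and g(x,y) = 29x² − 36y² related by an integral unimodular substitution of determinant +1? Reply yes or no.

D₁ = 4176, D₂ = 4176
river cycle of f (length 8): (36, 12, -28), (-28, 44, 20), (20, 36, -36), (-36, 36, 20), (20, 44, -28), (-28, 12, 36), (36, 60, -4), (-4, 60, 36)
river cycle of g (length 14): (29, 58, -7), (-7, 54, 45), (45, 36, -16), (-16, 60, 9), (9, 48, -52), (-52, 56, 5), (5, 64, -4), (-4, 64, 5), (5, 56, -52), (-52, 48, 9), … (4 more)
cycles differ ⇒ inequivalent

no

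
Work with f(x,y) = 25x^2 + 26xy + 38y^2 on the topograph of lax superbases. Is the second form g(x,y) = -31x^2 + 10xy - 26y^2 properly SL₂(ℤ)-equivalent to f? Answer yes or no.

D₁ = -3124, D₂ = -3124
f: translate: b→-24 (≡26 mod 50), so (25,26,38)→(25,-24,37)
f: reduced (well bottom): (25,-24,37) with a≤c, −a<b≤a
g is negative-definite; reduce −g:
−g: flip: (31,-10,26)→(26,10,31)
−g: reduced (well bottom): (26,10,31) with a≤c, −a<b≤a
flip sign back: reduced form of g is (-26,-10,-31)
reduced forms (25, -24, 37) vs (-26, -10, -31) ⇒ inequivalent

no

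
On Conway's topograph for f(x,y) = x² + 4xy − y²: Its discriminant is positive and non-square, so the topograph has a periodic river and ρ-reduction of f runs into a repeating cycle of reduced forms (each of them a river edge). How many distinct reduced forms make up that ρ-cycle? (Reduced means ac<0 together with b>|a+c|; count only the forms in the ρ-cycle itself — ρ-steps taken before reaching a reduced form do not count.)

D = 20, ⌊√D⌋ = 4
river: ρ → (-1,4,1)
river: ρ → (1,4,-1)
ρ-cycle length = 2 (tail of 0 descent steps not counted)

2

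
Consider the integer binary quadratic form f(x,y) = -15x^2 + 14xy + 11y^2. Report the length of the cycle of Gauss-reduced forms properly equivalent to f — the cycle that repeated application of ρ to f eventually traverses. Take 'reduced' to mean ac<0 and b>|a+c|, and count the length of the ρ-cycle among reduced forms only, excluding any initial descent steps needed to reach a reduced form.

D = 856, ⌊√D⌋ = 29
river: ρ → (11,8,-18)
river: ρ → (-18,28,1)
river: ρ → (1,28,-18)
river: ρ → (-18,8,11)
river: ρ → (11,14,-15)
river: ρ → (-15,16,10)
river: ρ → (10,24,-7)
river: ρ → (-7,18,19)
river: ρ → (19,20,-6)
river: ρ → (-6,28,3)
river: ρ → (3,26,-15)
river: ρ → (-15,4,14)
river: ρ → (14,24,-5)
river: ρ → (-5,26,9)
river: ρ → (9,28,-2)
river: ρ → (-2,28,9)
river: ρ → (9,26,-5)
river: ρ → (-5,24,14)
river: ρ → (14,4,-15)
river: ρ → (-15,26,3)
river: ρ → (3,28,-6)
river: ρ → (-6,20,19)
river: ρ → (19,18,-7)
river: ρ → (-7,24,10)
river: ρ → (10,16,-15)
river: ρ → (-15,14,11)
ρ-cycle length = 26 (tail of 0 descent steps not counted)

26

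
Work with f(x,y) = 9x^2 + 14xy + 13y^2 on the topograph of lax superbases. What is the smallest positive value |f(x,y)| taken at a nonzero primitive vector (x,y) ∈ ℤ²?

translate: b→-4 (≡14 mod 18), so (9,14,13)→(9,-4,8)
flip: (9,-4,8)→(8,4,9)
reduced (well bottom): (8,4,9) with a≤c, −a<b≤a
well minimum = a = 8

8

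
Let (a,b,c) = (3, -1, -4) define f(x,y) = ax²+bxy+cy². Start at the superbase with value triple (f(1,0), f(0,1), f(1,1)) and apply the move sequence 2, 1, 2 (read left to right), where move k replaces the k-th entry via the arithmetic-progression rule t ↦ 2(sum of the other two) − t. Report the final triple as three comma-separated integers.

start (3,-4,-2) = (f(1,0),f(0,1),f(1,1))
replace slot 2: 2·(3+(-2)) − (-4) = 6 → (3,6,-2)
replace slot 1: 2·(6+(-2)) − 3 = 5 → (5,6,-2)
replace slot 2: 2·(5+(-2)) − 6 = 0 → (5,0,-2)

5,0,-2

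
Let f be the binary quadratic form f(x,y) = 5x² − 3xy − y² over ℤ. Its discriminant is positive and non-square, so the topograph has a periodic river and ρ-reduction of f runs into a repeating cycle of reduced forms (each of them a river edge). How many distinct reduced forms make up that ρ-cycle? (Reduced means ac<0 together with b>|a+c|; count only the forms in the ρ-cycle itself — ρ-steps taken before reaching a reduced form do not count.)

D = 29, ⌊√D⌋ = 5
descent: ρ → (-1,5,1)  [lands on river]
river: ρ → (1,5,-1)
ρ-cycle length = 2 (tail of 1 descent step not counted)

2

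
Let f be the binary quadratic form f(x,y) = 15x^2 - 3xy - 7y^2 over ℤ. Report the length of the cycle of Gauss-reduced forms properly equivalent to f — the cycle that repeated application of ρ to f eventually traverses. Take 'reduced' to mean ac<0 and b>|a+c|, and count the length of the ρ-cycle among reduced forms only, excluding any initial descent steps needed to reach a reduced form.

D = 429, ⌊√D⌋ = 20
descent: ρ → (-7,17,5)  [lands on river]
river: ρ → (5,13,-13)
river: ρ → (-13,13,5)
river: ρ → (5,17,-7)
river: ρ → (-7,11,11)
river: ρ → (11,11,-7)
ρ-cycle length = 6 (tail of 1 descent step not counted)

6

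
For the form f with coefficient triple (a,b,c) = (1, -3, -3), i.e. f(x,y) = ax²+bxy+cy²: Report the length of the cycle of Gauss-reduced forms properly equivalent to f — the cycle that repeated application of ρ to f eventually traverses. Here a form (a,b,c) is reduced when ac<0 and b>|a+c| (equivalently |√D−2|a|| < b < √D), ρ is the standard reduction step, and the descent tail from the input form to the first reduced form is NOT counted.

D = 21, ⌊√D⌋ = 4
descent: ρ → (-3,3,1)  [lands on river]
river: ρ → (1,3,-3)
ρ-cycle length = 2 (tail of 1 descent step not counted)

2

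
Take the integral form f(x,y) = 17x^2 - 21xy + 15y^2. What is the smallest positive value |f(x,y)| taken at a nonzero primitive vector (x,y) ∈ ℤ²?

translate: b→13 (≡-21 mod 34), so (17,-21,15)→(17,13,11)
flip: (17,13,11)→(11,-13,17)
translate: b→9 (≡-13 mod 22), so (11,-13,17)→(11,9,15)
reduced (well bottom): (11,9,15) with a≤c, −a<b≤a
well minimum = a = 11

11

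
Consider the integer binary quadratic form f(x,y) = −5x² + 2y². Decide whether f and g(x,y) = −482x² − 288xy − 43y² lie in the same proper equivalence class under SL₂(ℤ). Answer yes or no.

D₁ = 40, D₂ = 40
river cycle of f (length 6): (2, 4, -3), (-3, 2, 3), (3, 4, -2), (-2, 4, 3), (3, 2, -3), (-3, 4, 2)
river cycle of g (length 6): (2, 4, -3), (-3, 2, 3), (3, 4, -2), (-2, 4, 3), (3, 2, -3), (-3, 4, 2)
cycles coincide ⇒ equivalent

yes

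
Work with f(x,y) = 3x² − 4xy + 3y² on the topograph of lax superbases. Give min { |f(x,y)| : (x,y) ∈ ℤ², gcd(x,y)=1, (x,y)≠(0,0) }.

translate: b→2 (≡-4 mod 6), so (3,-4,3)→(3,2,2)
flip: (3,2,2)→(2,-2,3)
translate: b→2 (≡-2 mod 4), so (2,-2,3)→(2,2,3)
reduced (well bottom): (2,2,3) with a≤c, −a<b≤a
well minimum = a = 2

2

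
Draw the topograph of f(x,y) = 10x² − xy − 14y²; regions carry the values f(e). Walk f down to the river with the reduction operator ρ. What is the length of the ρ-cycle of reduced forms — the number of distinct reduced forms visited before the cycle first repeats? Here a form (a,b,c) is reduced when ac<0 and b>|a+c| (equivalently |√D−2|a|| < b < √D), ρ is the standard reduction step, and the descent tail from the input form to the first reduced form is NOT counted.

D = 561, ⌊√D⌋ = 23
descent: ρ → (-14,1,10)
descent: ρ → (10,19,-5)  [lands on river]
river: ρ → (-5,21,6)
river: ρ → (6,15,-14)
river: ρ → (-14,13,7)
river: ρ → (7,15,-12)
river: ρ → (-12,9,10)
river: ρ → (10,11,-11)
river: ρ → (-11,11,10)
river: ρ → (10,9,-12)
river: ρ → (-12,15,7)
river: ρ → (7,13,-14)
river: ρ → (-14,15,6)
river: ρ → (6,21,-5)
river: ρ → (-5,19,10)
river: ρ → (10,21,-3)
river: ρ → (-3,21,10)
ρ-cycle length = 16 (tail of 2 descent steps not counted)

16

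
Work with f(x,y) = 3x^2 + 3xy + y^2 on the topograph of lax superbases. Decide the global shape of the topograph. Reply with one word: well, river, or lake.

D = b²−4ac = 3² − 4·3·1 = -3
D < 0 ⇒ definite ⇒ every region one sign ⇒ single well

well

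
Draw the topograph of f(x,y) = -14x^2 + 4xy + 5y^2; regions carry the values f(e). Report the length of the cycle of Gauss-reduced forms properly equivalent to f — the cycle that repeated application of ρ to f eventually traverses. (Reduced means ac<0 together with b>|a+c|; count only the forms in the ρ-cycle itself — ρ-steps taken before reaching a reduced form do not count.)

D = 296, ⌊√D⌋ = 17
descent: ρ → (5,16,-2)  [lands on river]
river: ρ → (-2,16,5)
river: ρ → (5,14,-5)
river: ρ → (-5,16,2)
river: ρ → (2,16,-5)
river: ρ → (-5,14,5)
ρ-cycle length = 6 (tail of 1 descent step not counted)

6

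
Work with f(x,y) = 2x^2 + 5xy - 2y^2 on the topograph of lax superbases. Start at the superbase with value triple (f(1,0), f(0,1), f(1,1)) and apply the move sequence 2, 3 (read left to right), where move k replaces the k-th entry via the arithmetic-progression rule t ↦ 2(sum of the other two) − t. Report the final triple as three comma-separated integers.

start (2,-2,5) = (f(1,0),f(0,1),f(1,1))
replace slot 2: 2·(2+5) − (-2) = 16 → (2,16,5)
replace slot 3: 2·(2+16) − 5 = 31 → (2,16,31)

2,16,31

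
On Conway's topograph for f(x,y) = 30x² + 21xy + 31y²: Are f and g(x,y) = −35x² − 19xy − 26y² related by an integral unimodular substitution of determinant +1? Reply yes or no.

D₁ = -3279, D₂ = -3279
f: reduced (well bottom): (30,21,31) with a≤c, −a<b≤a
g is negative-definite; reduce −g:
−g: flip: (35,19,26)→(26,-19,35)
−g: reduced (well bottom): (26,-19,35) with a≤c, −a<b≤a
flip sign back: reduced form of g is (-26,19,-35)
reduced forms (30, 21, 31) vs (-26, 19, -35) ⇒ inequivalent

no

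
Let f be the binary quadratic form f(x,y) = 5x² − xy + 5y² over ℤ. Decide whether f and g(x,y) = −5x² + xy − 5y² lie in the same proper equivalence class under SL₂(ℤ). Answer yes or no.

D₁ = -99, D₂ = -99
f: flip: (5,-1,5)→(5,1,5)
f: reduced (well bottom): (5,1,5) with a≤c, −a<b≤a
g is negative-definite; reduce −g:
−g: flip: (5,-1,5)→(5,1,5)
−g: reduced (well bottom): (5,1,5) with a≤c, −a<b≤a
flip sign back: reduced form of g is (-5,-1,-5)
reduced forms (5, 1, 5) vs (-5, -1, -5) ⇒ inequivalent

no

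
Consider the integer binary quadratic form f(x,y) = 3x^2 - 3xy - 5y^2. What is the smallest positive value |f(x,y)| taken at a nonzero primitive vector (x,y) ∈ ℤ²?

descent: ρ → (-5,3,3)  [lands on river]
river: ρ → (3,3,-5)
river: ρ → (-5,7,1)
river: ρ → (1,7,-5)
closes: descent 1, river 4
min |a| on river = 1

1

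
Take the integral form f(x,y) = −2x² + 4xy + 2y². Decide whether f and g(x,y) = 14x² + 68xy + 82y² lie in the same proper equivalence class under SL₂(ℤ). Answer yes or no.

D₁ = 32, D₂ = 32
river cycle of f (length 2): (2, 4, -2), (-2, 4, 2)
river cycle of g (length 2): (2, 4, -2), (-2, 4, 2)
cycles coincide ⇒ equivalent

yes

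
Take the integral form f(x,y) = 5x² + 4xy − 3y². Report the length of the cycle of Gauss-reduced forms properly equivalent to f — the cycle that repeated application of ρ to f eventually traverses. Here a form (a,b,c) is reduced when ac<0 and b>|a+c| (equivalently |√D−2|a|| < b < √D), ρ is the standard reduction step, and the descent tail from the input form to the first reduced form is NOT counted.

D = 76, ⌊√D⌋ = 8
river: ρ → (-3,8,1)
river: ρ → (1,8,-3)
river: ρ → (-3,4,5)
river: ρ → (5,6,-2)
river: ρ → (-2,6,5)
river: ρ → (5,4,-3)
ρ-cycle length = 6 (tail of 0 descent steps not counted)

6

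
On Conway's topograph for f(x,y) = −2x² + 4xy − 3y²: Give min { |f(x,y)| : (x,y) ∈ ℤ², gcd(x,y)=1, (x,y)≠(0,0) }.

translate: b→0 (≡-4 mod 4), so (2,-4,3)→(2,0,1)
flip: (2,0,1)→(1,0,2)
reduced (well bottom): (1,0,2) with a≤c, −a<b≤a
well minimum |f| = |-1| = 1 (negative-definite)

1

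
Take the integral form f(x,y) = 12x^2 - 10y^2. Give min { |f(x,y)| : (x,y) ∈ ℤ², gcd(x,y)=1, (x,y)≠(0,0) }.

descent: ρ → (-10,20,2)  [lands on river]
river: ρ → (2,20,-10)
closes: descent 1, river 2
min |a| on river = 2

2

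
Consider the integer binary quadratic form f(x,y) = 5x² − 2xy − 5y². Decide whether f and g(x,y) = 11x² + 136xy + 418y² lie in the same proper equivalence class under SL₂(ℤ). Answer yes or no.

D₁ = 104, D₂ = 104
river cycle of f (length 6): (-5, 2, 5), (5, 8, -2), (-2, 8, 5), (5, 2, -5), (-5, 8, 2), (2, 8, -5)
river cycle of g (length 6): (-2, 8, 5), (5, 2, -5), (-5, 8, 2), (2, 8, -5), (-5, 2, 5), (5, 8, -2)
cycles coincide ⇒ equivalent

yes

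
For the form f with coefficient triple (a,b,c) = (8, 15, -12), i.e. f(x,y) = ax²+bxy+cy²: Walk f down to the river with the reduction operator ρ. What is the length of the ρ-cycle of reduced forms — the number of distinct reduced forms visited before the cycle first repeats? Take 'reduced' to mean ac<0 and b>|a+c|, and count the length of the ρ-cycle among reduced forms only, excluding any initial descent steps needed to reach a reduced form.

D = 609, ⌊√D⌋ = 24
river: ρ → (-12,9,11)
river: ρ → (11,13,-10)
river: ρ → (-10,7,14)
river: ρ → (14,21,-3)
river: ρ → (-3,21,14)
river: ρ → (14,7,-10)
river: ρ → (-10,13,11)
river: ρ → (11,9,-12)
river: ρ → (-12,15,8)
river: ρ → (8,17,-10)
river: ρ → (-10,23,2)
river: ρ → (2,21,-21)
river: ρ → (-21,21,2)
river: ρ → (2,23,-10)
river: ρ → (-10,17,8)
river: ρ → (8,15,-12)
ρ-cycle length = 16 (tail of 0 descent steps not counted)

16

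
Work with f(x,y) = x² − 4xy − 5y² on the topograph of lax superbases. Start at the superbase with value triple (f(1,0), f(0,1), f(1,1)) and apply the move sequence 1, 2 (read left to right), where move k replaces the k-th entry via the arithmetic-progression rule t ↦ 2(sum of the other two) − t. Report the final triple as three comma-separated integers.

start (1,-5,-8) = (f(1,0),f(0,1),f(1,1))
replace slot 1: 2·((-5)+(-8)) − 1 = -27 → (-27,-5,-8)
replace slot 2: 2·((-27)+(-8)) − (-5) = -65 → (-27,-65,-8)

-27,-65,-8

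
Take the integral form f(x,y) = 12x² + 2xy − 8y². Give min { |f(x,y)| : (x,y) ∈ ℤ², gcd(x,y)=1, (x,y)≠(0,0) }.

descent: ρ → (-8,14,6)  [lands on river]
river: ρ → (6,10,-12)
river: ρ → (-12,14,4)
river: ρ → (4,18,-4)
river: ρ → (-4,14,12)
river: ρ → (12,10,-6)
river: ρ → (-6,14,8)
river: ρ → (8,18,-2)
river: ρ → (-2,18,8)
river: ρ → (8,14,-6)
river: ρ → (-6,10,12)
river: ρ → (12,14,-4)
river: ρ → (-4,18,4)
river: ρ → (4,14,-12)
river: ρ → (-12,10,6)
river: ρ → (6,14,-8)
river: ρ → (-8,18,2)
river: ρ → (2,18,-8)
closes: descent 1, river 18
min |a| on river = 2

2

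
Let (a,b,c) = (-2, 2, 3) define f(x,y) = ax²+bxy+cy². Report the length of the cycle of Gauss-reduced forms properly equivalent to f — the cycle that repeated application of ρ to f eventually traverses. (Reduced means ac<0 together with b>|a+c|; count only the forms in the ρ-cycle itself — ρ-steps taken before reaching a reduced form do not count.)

D = 28, ⌊√D⌋ = 5
river: ρ → (3,4,-1)
river: ρ → (-1,4,3)
river: ρ → (3,2,-2)
river: ρ → (-2,2,3)
ρ-cycle length = 4 (tail of 0 descent steps not counted)

4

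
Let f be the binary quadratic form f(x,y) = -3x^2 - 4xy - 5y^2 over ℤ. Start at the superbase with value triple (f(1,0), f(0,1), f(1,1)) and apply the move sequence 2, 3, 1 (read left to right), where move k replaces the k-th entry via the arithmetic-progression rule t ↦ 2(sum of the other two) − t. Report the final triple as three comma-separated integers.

start (-3,-5,-12) = (f(1,0),f(0,1),f(1,1))
replace slot 2: 2·((-3)+(-12)) − (-5) = -25 → (-3,-25,-12)
replace slot 3: 2·((-3)+(-25)) − (-12) = -44 → (-3,-25,-44)
replace slot 1: 2·((-25)+(-44)) − (-3) = -135 → (-135,-25,-44)

-135,-25,-44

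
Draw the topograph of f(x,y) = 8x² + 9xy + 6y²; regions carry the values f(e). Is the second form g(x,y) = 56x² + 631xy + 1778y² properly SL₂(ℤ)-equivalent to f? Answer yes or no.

D₁ = -111, D₂ = -111
f: translate: b→-7 (≡9 mod 16), so (8,9,6)→(8,-7,5)
f: flip: (8,-7,5)→(5,7,8)
f: translate: b→-3 (≡7 mod 10), so (5,7,8)→(5,-3,6)
f: reduced (well bottom): (5,-3,6) with a≤c, −a<b≤a
g: translate: b→-41 (≡631 mod 112), so (56,631,1778)→(56,-41,8)
g: flip: (56,-41,8)→(8,41,56)
g: translate: b→-7 (≡41 mod 16), so (8,41,56)→(8,-7,5)
g: flip: (8,-7,5)→(5,7,8)
g: translate: b→-3 (≡7 mod 10), so (5,7,8)→(5,-3,6)
g: reduced (well bottom): (5,-3,6) with a≤c, −a<b≤a
reduced forms (5, -3, 6) vs (5, -3, 6) ⇒ equivalent

yes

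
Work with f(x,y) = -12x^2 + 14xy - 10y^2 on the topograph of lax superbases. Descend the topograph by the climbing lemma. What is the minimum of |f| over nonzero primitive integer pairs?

translate: b→10 (≡-14 mod 24), so (12,-14,10)→(12,10,8)
flip: (12,10,8)→(8,-10,12)
translate: b→6 (≡-10 mod 16), so (8,-10,12)→(8,6,10)
reduced (well bottom): (8,6,10) with a≤c, −a<b≤a
well minimum |f| = |-8| = 8 (negative-definite)

8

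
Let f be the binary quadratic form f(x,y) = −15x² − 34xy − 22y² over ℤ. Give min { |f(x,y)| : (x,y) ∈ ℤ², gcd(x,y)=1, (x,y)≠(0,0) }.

translate: b→4 (≡34 mod 30), so (15,34,22)→(15,4,3)
flip: (15,4,3)→(3,-4,15)
translate: b→2 (≡-4 mod 6), so (3,-4,15)→(3,2,14)
reduced (well bottom): (3,2,14) with a≤c, −a<b≤a
well minimum |f| = |-3| = 3 (negative-definite)

3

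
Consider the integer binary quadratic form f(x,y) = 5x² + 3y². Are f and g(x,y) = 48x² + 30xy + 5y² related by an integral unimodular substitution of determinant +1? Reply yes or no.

D₁ = -60, D₂ = -60
f: flip: (5,0,3)→(3,0,5)
f: reduced (well bottom): (3,0,5) with a≤c, −a<b≤a
g: flip: (48,30,5)→(5,-30,48)
g: translate: b→0 (≡-30 mod 10), so (5,-30,48)→(5,0,3)
g: flip: (5,0,3)→(3,0,5)
g: reduced (well bottom): (3,0,5) with a≤c, −a<b≤a
reduced forms (3, 0, 5) vs (3, 0, 5) ⇒ equivalent

yes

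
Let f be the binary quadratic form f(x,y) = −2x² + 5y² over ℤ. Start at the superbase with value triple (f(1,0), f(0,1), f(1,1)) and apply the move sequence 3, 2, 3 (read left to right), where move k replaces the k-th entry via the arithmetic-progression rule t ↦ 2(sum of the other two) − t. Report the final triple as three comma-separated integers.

start (-2,5,3) = (f(1,0),f(0,1),f(1,1))
replace slot 3: 2·((-2)+5) − 3 = 3 → (-2,5,3)
replace slot 2: 2·((-2)+3) − 5 = -3 → (-2,-3,3)
replace slot 3: 2·((-2)+(-3)) − 3 = -13 → (-2,-3,-13)

-2,-3,-13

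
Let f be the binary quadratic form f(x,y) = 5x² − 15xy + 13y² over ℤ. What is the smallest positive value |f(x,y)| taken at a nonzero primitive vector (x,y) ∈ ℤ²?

translate: b→5 (≡-15 mod 10), so (5,-15,13)→(5,5,3)
flip: (5,5,3)→(3,-5,5)
translate: b→1 (≡-5 mod 6), so (3,-5,5)→(3,1,3)
reduced (well bottom): (3,1,3) with a≤c, −a<b≤a
well minimum = a = 3

3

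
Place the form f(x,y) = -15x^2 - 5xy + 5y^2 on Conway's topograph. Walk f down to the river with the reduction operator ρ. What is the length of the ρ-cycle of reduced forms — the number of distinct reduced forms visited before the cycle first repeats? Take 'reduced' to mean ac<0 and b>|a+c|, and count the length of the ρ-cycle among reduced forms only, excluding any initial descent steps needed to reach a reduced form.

D = 325, ⌊√D⌋ = 18
descent: ρ → (5,15,-5)  [lands on river]
river: ρ → (-5,15,5)
ρ-cycle length = 2 (tail of 1 descent step not counted)

2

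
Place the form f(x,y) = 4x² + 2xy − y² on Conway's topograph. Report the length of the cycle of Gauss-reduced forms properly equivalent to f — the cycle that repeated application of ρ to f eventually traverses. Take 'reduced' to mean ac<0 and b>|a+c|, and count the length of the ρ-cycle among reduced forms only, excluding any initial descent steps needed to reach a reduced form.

D = 20, ⌊√D⌋ = 4
descent: ρ → (-1,4,1)  [lands on river]
river: ρ → (1,4,-1)
ρ-cycle length = 2 (tail of 1 descent step not counted)

2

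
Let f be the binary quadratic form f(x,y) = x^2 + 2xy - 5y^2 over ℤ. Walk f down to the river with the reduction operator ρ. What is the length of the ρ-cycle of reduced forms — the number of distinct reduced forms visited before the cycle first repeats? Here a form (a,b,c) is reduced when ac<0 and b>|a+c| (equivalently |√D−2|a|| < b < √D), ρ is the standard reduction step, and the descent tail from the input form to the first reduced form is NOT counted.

D = 24, ⌊√D⌋ = 4
descent: ρ → (-5,-2,1)
descent: ρ → (1,4,-2)  [lands on river]
river: ρ → (-2,4,1)
ρ-cycle length = 2 (tail of 2 descent steps not counted)

2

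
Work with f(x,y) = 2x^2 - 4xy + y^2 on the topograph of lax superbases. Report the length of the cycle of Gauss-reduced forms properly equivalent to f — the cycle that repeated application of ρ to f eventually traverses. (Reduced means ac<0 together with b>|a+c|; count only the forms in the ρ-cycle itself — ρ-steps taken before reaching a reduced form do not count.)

D = 8, ⌊√D⌋ = 2
descent: ρ → (1,2,-1)  [lands on river]
river: ρ → (-1,2,1)
ρ-cycle length = 2 (tail of 1 descent step not counted)

2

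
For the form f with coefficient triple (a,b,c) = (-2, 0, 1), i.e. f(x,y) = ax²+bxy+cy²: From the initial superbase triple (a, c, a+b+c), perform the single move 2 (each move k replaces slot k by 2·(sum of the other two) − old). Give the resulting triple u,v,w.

start (-2,1,-1) = (f(1,0),f(0,1),f(1,1))
replace slot 2: 2·((-2)+(-1)) − 1 = -7 → (-2,-7,-1)

-2,-7,-1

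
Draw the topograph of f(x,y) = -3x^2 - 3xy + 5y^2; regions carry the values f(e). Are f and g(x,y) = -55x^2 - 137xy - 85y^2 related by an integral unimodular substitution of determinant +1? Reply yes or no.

D₁ = 69, D₂ = 69
river cycle of f (length 4): (5, 3, -3), (-3, 3, 5), (5, 7, -1), (-1, 7, 5)
river cycle of g (length 4): (-3, 3, 5), (5, 7, -1), (-1, 7, 5), (5, 3, -3)
cycles coincide ⇒ equivalent

yes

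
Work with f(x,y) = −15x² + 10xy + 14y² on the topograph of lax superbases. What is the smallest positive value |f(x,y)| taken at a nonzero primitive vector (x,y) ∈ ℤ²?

river: ρ → (14,18,-11)
river: ρ → (-11,26,6)
river: ρ → (6,22,-19)
river: ρ → (-19,16,9)
river: ρ → (9,20,-15)
river: ρ → (-15,10,14)
closes: descent 0, river 6
min |a| on river = 6

6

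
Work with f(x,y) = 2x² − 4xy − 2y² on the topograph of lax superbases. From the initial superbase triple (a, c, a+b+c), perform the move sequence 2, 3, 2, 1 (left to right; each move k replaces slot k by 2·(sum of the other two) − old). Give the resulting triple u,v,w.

start (2,-2,-4) = (f(1,0),f(0,1),f(1,1))
replace slot 2: 2·(2+(-4)) − (-2) = -2 → (2,-2,-4)
replace slot 3: 2·(2+(-2)) − (-4) = 4 → (2,-2,4)
replace slot 2: 2·(2+4) − (-2) = 14 → (2,14,4)
replace slot 1: 2·(14+4) − 2 = 34 → (34,14,4)

34,14,4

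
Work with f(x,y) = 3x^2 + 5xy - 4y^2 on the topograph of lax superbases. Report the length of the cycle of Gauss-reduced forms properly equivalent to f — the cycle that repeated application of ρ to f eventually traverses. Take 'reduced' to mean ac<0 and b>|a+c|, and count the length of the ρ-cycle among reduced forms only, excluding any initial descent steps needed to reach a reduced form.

D = 73, ⌊√D⌋ = 8
river: ρ → (-4,3,4)
river: ρ → (4,5,-3)
river: ρ → (-3,7,2)
river: ρ → (2,5,-6)
river: ρ → (-6,7,1)
river: ρ → (1,7,-6)
river: ρ → (-6,5,2)
river: ρ → (2,7,-3)
river: ρ → (-3,5,4)
river: ρ → (4,3,-4)
river: ρ → (-4,5,3)
river: ρ → (3,7,-2)
river: ρ → (-2,5,6)
river: ρ → (6,7,-1)
river: ρ → (-1,7,6)
river: ρ → (6,5,-2)
river: ρ → (-2,7,3)
river: ρ → (3,5,-4)
ρ-cycle length = 18 (tail of 0 descent steps not counted)

18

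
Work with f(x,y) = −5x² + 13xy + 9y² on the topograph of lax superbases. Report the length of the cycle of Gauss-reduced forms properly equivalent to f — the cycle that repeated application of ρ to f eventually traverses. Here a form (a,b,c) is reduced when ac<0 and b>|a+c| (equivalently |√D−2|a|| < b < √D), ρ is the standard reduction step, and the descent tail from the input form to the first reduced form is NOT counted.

D = 349, ⌊√D⌋ = 18
river: ρ → (9,5,-9)
river: ρ → (-9,13,5)
river: ρ → (5,17,-3)
river: ρ → (-3,13,15)
river: ρ → (15,17,-1)
river: ρ → (-1,17,15)
river: ρ → (15,13,-3)
river: ρ → (-3,17,5)
river: ρ → (5,13,-9)
river: ρ → (-9,5,9)
river: ρ → (9,13,-5)
river: ρ → (-5,17,3)
river: ρ → (3,13,-15)
river: ρ → (-15,17,1)
river: ρ → (1,17,-15)
river: ρ → (-15,13,3)
river: ρ → (3,17,-5)
river: ρ → (-5,13,9)
ρ-cycle length = 18 (tail of 0 descent steps not counted)

18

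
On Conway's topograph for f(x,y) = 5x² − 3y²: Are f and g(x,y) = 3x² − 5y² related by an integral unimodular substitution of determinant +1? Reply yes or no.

D₁ = 60, D₂ = 60
river cycle of f (length 2): (-3, 6, 2), (2, 6, -3)
river cycle of g (length 2): (3, 6, -2), (-2, 6, 3)
cycles differ ⇒ inequivalent

no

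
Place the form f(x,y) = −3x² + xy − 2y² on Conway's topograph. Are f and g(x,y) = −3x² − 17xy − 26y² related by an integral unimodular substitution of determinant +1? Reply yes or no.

D₁ = -23, D₂ = -23
f is negative-definite; reduce −f:
−f: flip: (3,-1,2)→(2,1,3)
−f: reduced (well bottom): (2,1,3) with a≤c, −a<b≤a
flip sign back: reduced form of f is (-2,-1,-3)
g is negative-definite; reduce −g:
−g: translate: b→-1 (≡17 mod 6), so (3,17,26)→(3,-1,2)
−g: flip: (3,-1,2)→(2,1,3)
−g: reduced (well bottom): (2,1,3) with a≤c, −a<b≤a
flip sign back: reduced form of g is (-2,-1,-3)
reduced forms (-2, -1, -3) vs (-2, -1, -3) ⇒ equivalent

yes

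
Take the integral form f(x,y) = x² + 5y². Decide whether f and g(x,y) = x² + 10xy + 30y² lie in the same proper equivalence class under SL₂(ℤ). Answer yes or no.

D₁ = -20, D₂ = -20
f: reduced (well bottom): (1,0,5) with a≤c, −a<b≤a
g: translate: b→0 (≡10 mod 2), so (1,10,30)→(1,0,5)
g: reduced (well bottom): (1,0,5) with a≤c, −a<b≤a
reduced forms (1, 0, 5) vs (1, 0, 5) ⇒ equivalent

yes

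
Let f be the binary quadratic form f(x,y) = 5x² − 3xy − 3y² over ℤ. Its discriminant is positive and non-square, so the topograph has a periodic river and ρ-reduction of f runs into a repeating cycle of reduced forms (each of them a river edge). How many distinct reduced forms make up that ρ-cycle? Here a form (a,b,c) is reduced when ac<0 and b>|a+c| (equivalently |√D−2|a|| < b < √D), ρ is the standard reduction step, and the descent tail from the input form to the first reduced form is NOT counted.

D = 69, ⌊√D⌋ = 8
descent: ρ → (-3,3,5)  [lands on river]
river: ρ → (5,7,-1)
river: ρ → (-1,7,5)
river: ρ → (5,3,-3)
ρ-cycle length = 4 (tail of 1 descent step not counted)

4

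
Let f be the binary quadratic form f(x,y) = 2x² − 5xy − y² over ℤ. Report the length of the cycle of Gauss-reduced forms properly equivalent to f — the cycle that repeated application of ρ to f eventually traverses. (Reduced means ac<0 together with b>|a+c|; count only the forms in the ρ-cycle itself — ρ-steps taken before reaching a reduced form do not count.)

D = 33, ⌊√D⌋ = 5
descent: ρ → (-1,5,2)  [lands on river]
river: ρ → (2,3,-3)
river: ρ → (-3,3,2)
river: ρ → (2,5,-1)
ρ-cycle length = 4 (tail of 1 descent step not counted)

4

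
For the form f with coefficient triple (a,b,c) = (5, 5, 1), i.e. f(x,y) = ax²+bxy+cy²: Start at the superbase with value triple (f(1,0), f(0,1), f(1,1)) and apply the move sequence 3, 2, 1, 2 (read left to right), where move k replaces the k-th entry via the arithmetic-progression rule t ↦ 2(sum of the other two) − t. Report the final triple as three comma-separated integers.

start (5,1,11) = (f(1,0),f(0,1),f(1,1))
replace slot 3: 2·(5+1) − 11 = 1 → (5,1,1)
replace slot 2: 2·(5+1) − 1 = 11 → (5,11,1)
replace slot 1: 2·(11+1) − 5 = 19 → (19,11,1)
replace slot 2: 2·(19+1) − 11 = 29 → (19,29,1)

19,29,1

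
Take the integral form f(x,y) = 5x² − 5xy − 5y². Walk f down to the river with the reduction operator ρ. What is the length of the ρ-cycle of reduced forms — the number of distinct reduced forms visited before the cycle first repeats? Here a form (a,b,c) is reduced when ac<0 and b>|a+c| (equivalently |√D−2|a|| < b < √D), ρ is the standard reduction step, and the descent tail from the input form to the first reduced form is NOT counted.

D = 125, ⌊√D⌋ = 11
descent: ρ → (-5,5,5)  [lands on river]
river: ρ → (5,5,-5)
ρ-cycle length = 2 (tail of 1 descent step not counted)

2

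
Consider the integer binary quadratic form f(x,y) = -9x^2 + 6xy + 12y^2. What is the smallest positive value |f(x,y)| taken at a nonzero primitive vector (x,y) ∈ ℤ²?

river: ρ → (12,18,-3)
river: ρ → (-3,18,12)
river: ρ → (12,6,-9)
river: ρ → (-9,12,9)
river: ρ → (9,6,-12)
river: ρ → (-12,18,3)
river: ρ → (3,18,-12)
river: ρ → (-12,6,9)
river: ρ → (9,12,-9)
river: ρ → (-9,6,12)
closes: descent 0, river 10
min |a| on river = 3

3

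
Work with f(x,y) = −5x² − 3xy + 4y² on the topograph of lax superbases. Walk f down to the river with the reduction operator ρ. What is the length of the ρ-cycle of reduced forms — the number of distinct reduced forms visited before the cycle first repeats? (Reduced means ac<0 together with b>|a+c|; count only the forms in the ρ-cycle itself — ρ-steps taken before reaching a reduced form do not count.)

D = 89, ⌊√D⌋ = 9
descent: ρ → (4,3,-5)  [lands on river]
river: ρ → (-5,7,2)
river: ρ → (2,9,-1)
river: ρ → (-1,9,2)
river: ρ → (2,7,-5)
river: ρ → (-5,3,4)
river: ρ → (4,5,-4)
river: ρ → (-4,3,5)
river: ρ → (5,7,-2)
river: ρ → (-2,9,1)
river: ρ → (1,9,-2)
river: ρ → (-2,7,5)
river: ρ → (5,3,-4)
river: ρ → (-4,5,4)
ρ-cycle length = 14 (tail of 1 descent step not counted)

14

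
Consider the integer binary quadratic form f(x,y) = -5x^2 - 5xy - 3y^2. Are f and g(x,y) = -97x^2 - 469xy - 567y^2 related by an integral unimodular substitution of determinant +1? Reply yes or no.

D₁ = -35, D₂ = -35
f is negative-definite; reduce −f:
−f: flip: (5,5,3)→(3,-5,5)
−f: translate: b→1 (≡-5 mod 6), so (3,-5,5)→(3,1,3)
−f: reduced (well bottom): (3,1,3) with a≤c, −a<b≤a
flip sign back: reduced form of f is (-3,-1,-3)
g is negative-definite; reduce −g:
−g: translate: b→81 (≡469 mod 194), so (97,469,567)→(97,81,17)
−g: flip: (97,81,17)→(17,-81,97)
−g: translate: b→-13 (≡-81 mod 34), so (17,-81,97)→(17,-13,3)
−g: flip: (17,-13,3)→(3,13,17)
−g: translate: b→1 (≡13 mod 6), so (3,13,17)→(3,1,3)
−g: reduced (well bottom): (3,1,3) with a≤c, −a<b≤a
flip sign back: reduced form of g is (-3,-1,-3)
reduced forms (-3, -1, -3) vs (-3, -1, -3) ⇒ equivalent

yes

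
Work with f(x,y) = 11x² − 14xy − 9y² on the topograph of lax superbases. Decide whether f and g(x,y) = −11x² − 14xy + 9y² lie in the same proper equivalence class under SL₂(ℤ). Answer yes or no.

D₁ = 592, D₂ = 592
river cycle of f (length 6): (-9, 14, 11), (11, 8, -12), (-12, 16, 7), (7, 12, -16), (-16, 20, 3), (3, 22, -9)
river cycle of g (length 6): (9, 14, -11), (-11, 8, 12), (12, 16, -7), (-7, 12, 16), (16, 20, -3), (-3, 22, 9)
cycles differ ⇒ inequivalent

no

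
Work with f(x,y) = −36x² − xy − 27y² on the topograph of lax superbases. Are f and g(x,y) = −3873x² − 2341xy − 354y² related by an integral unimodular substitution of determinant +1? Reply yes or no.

D₁ = -3887, D₂ = -3887
f is negative-definite; reduce −f:
−f: flip: (36,1,27)→(27,-1,36)
−f: reduced (well bottom): (27,-1,36) with a≤c, −a<b≤a
flip sign back: reduced form of f is (-27,1,-36)
g is negative-definite; reduce −g:
−g: flip: (3873,2341,354)→(354,-2341,3873)
−g: translate: b→-217 (≡-2341 mod 708), so (354,-2341,3873)→(354,-217,36)
−g: flip: (354,-217,36)→(36,217,354)
−g: translate: b→1 (≡217 mod 72), so (36,217,354)→(36,1,27)
−g: flip: (36,1,27)→(27,-1,36)
−g: reduced (well bottom): (27,-1,36) with a≤c, −a<b≤a
flip sign back: reduced form of g is (-27,1,-36)
reduced forms (-27, 1, -36) vs (-27, 1, -36) ⇒ equivalent

yes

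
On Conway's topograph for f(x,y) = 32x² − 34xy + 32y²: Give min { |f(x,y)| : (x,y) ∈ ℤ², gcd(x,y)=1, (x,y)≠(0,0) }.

translate: b→30 (≡-34 mod 64), so (32,-34,32)→(32,30,30)
flip: (32,30,30)→(30,-30,32)
translate: b→30 (≡-30 mod 60), so (30,-30,32)→(30,30,32)
reduced (well bottom): (30,30,32) with a≤c, −a<b≤a
well minimum = a = 30

30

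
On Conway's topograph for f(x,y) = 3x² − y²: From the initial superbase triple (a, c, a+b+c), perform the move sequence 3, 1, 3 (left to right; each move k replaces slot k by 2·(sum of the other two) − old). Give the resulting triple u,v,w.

start (3,-1,2) = (f(1,0),f(0,1),f(1,1))
replace slot 3: 2·(3+(-1)) − 2 = 2 → (3,-1,2)
replace slot 1: 2·((-1)+2) − 3 = -1 → (-1,-1,2)
replace slot 3: 2·((-1)+(-1)) − 2 = -6 → (-1,-1,-6)

-1,-1,-6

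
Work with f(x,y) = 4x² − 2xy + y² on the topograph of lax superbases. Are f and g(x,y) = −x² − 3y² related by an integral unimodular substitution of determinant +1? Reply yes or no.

D₁ = -12, D₂ = -12
f: flip: (4,-2,1)→(1,2,4)
f: translate: b→0 (≡2 mod 2), so (1,2,4)→(1,0,3)
f: reduced (well bottom): (1,0,3) with a≤c, −a<b≤a
g is negative-definite; reduce −g:
−g: reduced (well bottom): (1,0,3) with a≤c, −a<b≤a
flip sign back: reduced form of g is (-1,0,-3)
reduced forms (1, 0, 3) vs (-1, 0, -3) ⇒ inequivalent

no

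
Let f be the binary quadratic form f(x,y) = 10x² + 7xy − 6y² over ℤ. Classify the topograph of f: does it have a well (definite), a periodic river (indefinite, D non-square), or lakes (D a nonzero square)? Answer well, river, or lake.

D = b²−4ac = 7² − 4·10·(-6) = 289
D = 17² is a perfect square ⇒ form factors over ℤ ⇒ lakes

lake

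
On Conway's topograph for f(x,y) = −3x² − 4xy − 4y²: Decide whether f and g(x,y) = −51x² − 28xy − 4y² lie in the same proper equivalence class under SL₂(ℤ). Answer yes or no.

D₁ = -32, D₂ = -32
f is negative-definite; reduce −f:
−f: translate: b→-2 (≡4 mod 6), so (3,4,4)→(3,-2,3)
−f: flip: (3,-2,3)→(3,2,3)
−f: reduced (well bottom): (3,2,3) with a≤c, −a<b≤a
flip sign back: reduced form of f is (-3,-2,-3)
g is negative-definite; reduce −g:
−g: flip: (51,28,4)→(4,-28,51)
−g: translate: b→4 (≡-28 mod 8), so (4,-28,51)→(4,4,3)
−g: flip: (4,4,3)→(3,-4,4)
−g: translate: b→2 (≡-4 mod 6), so (3,-4,4)→(3,2,3)
−g: reduced (well bottom): (3,2,3) with a≤c, −a<b≤a
flip sign back: reduced form of g is (-3,-2,-3)
reduced forms (-3, -2, -3) vs (-3, -2, -3) ⇒ equivalent

yes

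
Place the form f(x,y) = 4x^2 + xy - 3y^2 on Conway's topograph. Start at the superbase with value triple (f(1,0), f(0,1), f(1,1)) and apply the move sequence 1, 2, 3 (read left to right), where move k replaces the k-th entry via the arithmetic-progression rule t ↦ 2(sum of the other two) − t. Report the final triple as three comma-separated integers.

start (4,-3,2) = (f(1,0),f(0,1),f(1,1))
replace slot 1: 2·((-3)+2) − 4 = -6 → (-6,-3,2)
replace slot 2: 2·((-6)+2) − (-3) = -5 → (-6,-5,2)
replace slot 3: 2·((-6)+(-5)) − 2 = -24 → (-6,-5,-24)

-6,-5,-24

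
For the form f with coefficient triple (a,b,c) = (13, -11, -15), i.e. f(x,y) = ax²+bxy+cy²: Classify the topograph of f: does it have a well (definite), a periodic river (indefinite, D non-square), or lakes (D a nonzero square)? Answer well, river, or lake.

D = b²−4ac = (-11)² − 4·13·(-15) = 901
D > 0 non-square ⇒ indefinite ⇒ periodic river

river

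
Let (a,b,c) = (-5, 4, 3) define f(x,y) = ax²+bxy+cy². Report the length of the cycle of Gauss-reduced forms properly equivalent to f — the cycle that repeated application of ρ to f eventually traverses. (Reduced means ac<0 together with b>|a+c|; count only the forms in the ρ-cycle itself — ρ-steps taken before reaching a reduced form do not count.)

D = 76, ⌊√D⌋ = 8
river: ρ → (3,8,-1)
river: ρ → (-1,8,3)
river: ρ → (3,4,-5)
river: ρ → (-5,6,2)
river: ρ → (2,6,-5)
river: ρ → (-5,4,3)
ρ-cycle length = 6 (tail of 0 descent steps not counted)

6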